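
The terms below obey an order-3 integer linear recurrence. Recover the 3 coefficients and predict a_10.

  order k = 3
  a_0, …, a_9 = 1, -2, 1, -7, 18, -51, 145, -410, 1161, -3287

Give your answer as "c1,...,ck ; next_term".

-2,2,-1 ; 9306

  a_3 = -2·1 + 2·-2 + -1·1 = -7
  a_4 = -2·-7 + 2·1 + -1·-2 = 18
  a_5 = -2·18 + 2·-7 + -1·1 = -51
  a_6 = -2·-51 + 2·18 + -1·-7 = 145
  a_7 = -2·145 + 2·-51 + -1·18 = -410
  a_8 = -2·-410 + 2·145 + -1·-51 = 1161
  a_9 = -2·1161 + 2·-410 + -1·145 = -3287
  a_10 = -2·-3287 + 2·1161 + -1·-410 = 9306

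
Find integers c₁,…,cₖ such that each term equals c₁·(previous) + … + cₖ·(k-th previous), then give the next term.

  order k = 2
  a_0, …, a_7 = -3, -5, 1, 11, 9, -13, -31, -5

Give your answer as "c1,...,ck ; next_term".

  a_2 = 1·-5 + -2·-3 = 1
  a_3 = 1·1 + -2·-5 = 11
  a_4 = 1·11 + -2·1 = 9
  a_5 = 1·9 + -2·11 = -13
  a_6 = 1·-13 + -2·9 = -31
  a_7 = 1·-31 + -2·-13 = -5
  a_8 = 1·-5 + -2·-31 = 57

1,-2 ; 57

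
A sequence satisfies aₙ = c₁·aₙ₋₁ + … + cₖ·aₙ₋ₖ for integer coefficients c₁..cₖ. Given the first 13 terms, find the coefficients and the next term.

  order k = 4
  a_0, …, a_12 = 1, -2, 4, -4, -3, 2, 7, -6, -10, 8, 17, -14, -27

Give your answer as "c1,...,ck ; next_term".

  a_4 = 0·-4 + -1·4 + 0·-2 + 1·1 = -3
  a_5 = 0·-3 + -1·-4 + 0·4 + 1·-2 = 2
  a_6 = 0·2 + -1·-3 + 0·-4 + 1·4 = 7
  a_7 = 0·7 + -1·2 + 0·-3 + 1·-4 = -6
  a_8 = 0·-6 + -1·7 + 0·2 + 1·-3 = -10
  a_9 = 0·-10 + -1·-6 + 0·7 + 1·2 = 8
  a_10 = 0·8 + -1·-10 + 0·-6 + 1·7 = 17
  a_11 = 0·17 + -1·8 + 0·-10 + 1·-6 = -14
  a_12 = 0·-14 + -1·17 + 0·8 + 1·-10 = -27
  a_13 = 0·-27 + -1·-14 + 0·17 + 1·8 = 22

0,-1,0,1 ; 22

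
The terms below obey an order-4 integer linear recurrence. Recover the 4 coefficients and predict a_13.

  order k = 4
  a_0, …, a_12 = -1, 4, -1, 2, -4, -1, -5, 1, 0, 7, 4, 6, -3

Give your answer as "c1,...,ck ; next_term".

0,1,-1,-1 ; -5

  a_4 = 0·2 + 1·-1 + -1·4 + -1·-1 = -4
  a_5 = 0·-4 + 1·2 + -1·-1 + -1·4 = -1
  a_6 = 0·-1 + 1·-4 + -1·2 + -1·-1 = -5
  a_7 = 0·-5 + 1·-1 + -1·-4 + -1·2 = 1
  a_8 = 0·1 + 1·-5 + -1·-1 + -1·-4 = 0
  a_9 = 0·0 + 1·1 + -1·-5 + -1·-1 = 7
  a_10 = 0·7 + 1·0 + -1·1 + -1·-5 = 4
  a_11 = 0·4 + 1·7 + -1·0 + -1·1 = 6
  a_12 = 0·6 + 1·4 + -1·7 + -1·0 = -3
  a_13 = 0·-3 + 1·6 + -1·4 + -1·7 = -5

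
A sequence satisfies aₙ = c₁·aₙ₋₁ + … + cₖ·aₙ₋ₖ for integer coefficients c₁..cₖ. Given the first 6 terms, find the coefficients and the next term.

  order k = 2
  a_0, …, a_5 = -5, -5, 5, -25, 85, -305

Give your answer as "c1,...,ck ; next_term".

  a_2 = -3·-5 + 2·-5 = 5
  a_3 = -3·5 + 2·-5 = -25
  a_4 = -3·-25 + 2·5 = 85
  a_5 = -3·85 + 2·-25 = -305
  a_6 = -3·-305 + 2·85 = 1085

-3,2 ; 1085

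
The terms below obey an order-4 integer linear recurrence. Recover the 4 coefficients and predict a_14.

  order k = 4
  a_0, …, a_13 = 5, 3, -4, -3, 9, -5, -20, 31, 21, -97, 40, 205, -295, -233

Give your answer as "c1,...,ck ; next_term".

  a_4 = 0·-3 + -2·-4 + 2·3 + -1·5 = 9
  a_5 = 0·9 + -2·-3 + 2·-4 + -1·3 = -5
  a_6 = 0·-5 + -2·9 + 2·-3 + -1·-4 = -20
  a_7 = 0·-20 + -2·-5 + 2·9 + -1·-3 = 31
  a_8 = 0·31 + -2·-20 + 2·-5 + -1·9 = 21
  a_9 = 0·21 + -2·31 + 2·-20 + -1·-5 = -97
  a_10 = 0·-97 + -2·21 + 2·31 + -1·-20 = 40
  a_11 = 0·40 + -2·-97 + 2·21 + -1·31 = 205
  a_12 = 0·205 + -2·40 + 2·-97 + -1·21 = -295
  a_13 = 0·-295 + -2·205 + 2·40 + -1·-97 = -233
  a_14 = 0·-233 + -2·-295 + 2·205 + -1·40 = 960

0,-2,2,-1 ; 960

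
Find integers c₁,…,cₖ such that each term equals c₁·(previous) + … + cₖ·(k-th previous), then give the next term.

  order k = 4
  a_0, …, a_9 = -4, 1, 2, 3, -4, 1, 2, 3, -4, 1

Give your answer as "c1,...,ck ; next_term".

  a_4 = 0·3 + 0·2 + 0·1 + 1·-4 = -4
  a_5 = 0·-4 + 0·3 + 0·2 + 1·1 = 1
  a_6 = 0·1 + 0·-4 + 0·3 + 1·2 = 2
  a_7 = 0·2 + 0·1 + 0·-4 + 1·3 = 3
  a_8 = 0·3 + 0·2 + 0·1 + 1·-4 = -4
  a_9 = 0·-4 + 0·3 + 0·2 + 1·1 = 1
  a_10 = 0·1 + 0·-4 + 0·3 + 1·2 = 2

0,0,0,1 ; 2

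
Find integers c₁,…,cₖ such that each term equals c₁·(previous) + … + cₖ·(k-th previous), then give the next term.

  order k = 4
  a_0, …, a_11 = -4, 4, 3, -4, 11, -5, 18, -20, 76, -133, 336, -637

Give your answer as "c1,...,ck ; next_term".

-2,1,3,3 ; 1439

  a_4 = -2·-4 + 1·3 + 3·4 + 3·-4 = 11
  a_5 = -2·11 + 1·-4 + 3·3 + 3·4 = -5
  a_6 = -2·-5 + 1·11 + 3·-4 + 3·3 = 18
  a_7 = -2·18 + 1·-5 + 3·11 + 3·-4 = -20
  a_8 = -2·-20 + 1·18 + 3·-5 + 3·11 = 76
  a_9 = -2·76 + 1·-20 + 3·18 + 3·-5 = -133
  a_10 = -2·-133 + 1·76 + 3·-20 + 3·18 = 336
  a_11 = -2·336 + 1·-133 + 3·76 + 3·-20 = -637
  a_12 = -2·-637 + 1·336 + 3·-133 + 3·76 = 1439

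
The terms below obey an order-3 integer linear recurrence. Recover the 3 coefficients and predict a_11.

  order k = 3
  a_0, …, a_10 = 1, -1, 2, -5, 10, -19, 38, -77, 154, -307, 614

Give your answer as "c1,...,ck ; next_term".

  a_3 = -2·2 + -1·-1 + -2·1 = -5
  a_4 = -2·-5 + -1·2 + -2·-1 = 10
  a_5 = -2·10 + -1·-5 + -2·2 = -19
  a_6 = -2·-19 + -1·10 + -2·-5 = 38
  a_7 = -2·38 + -1·-19 + -2·10 = -77
  a_8 = -2·-77 + -1·38 + -2·-19 = 154
  a_9 = -2·154 + -1·-77 + -2·38 = -307
  a_10 = -2·-307 + -1·154 + -2·-77 = 614
  a_11 = -2·614 + -1·-307 + -2·154 = -1229

-2,-1,-2 ; -1229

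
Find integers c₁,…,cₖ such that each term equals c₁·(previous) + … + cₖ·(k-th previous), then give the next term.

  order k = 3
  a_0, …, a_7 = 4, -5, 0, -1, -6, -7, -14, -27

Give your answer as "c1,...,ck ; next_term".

  a_3 = 1·0 + 1·-5 + 1·4 = -1
  a_4 = 1·-1 + 1·0 + 1·-5 = -6
  a_5 = 1·-6 + 1·-1 + 1·0 = -7
  a_6 = 1·-7 + 1·-6 + 1·-1 = -14
  a_7 = 1·-14 + 1·-7 + 1·-6 = -27
  a_8 = 1·-27 + 1·-14 + 1·-7 = -48

1,1,1 ; -48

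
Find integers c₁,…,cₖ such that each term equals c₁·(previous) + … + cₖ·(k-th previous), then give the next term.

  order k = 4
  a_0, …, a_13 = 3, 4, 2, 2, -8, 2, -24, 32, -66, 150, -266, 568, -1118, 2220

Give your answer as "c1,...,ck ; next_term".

  a_4 = -1·2 + 2·2 + -1·4 + -2·3 = -8
  a_5 = -1·-8 + 2·2 + -1·2 + -2·4 = 2
  a_6 = -1·2 + 2·-8 + -1·2 + -2·2 = -24
  a_7 = -1·-24 + 2·2 + -1·-8 + -2·2 = 32
  a_8 = -1·32 + 2·-24 + -1·2 + -2·-8 = -66
  a_9 = -1·-66 + 2·32 + -1·-24 + -2·2 = 150
  a_10 = -1·150 + 2·-66 + -1·32 + -2·-24 = -266
  a_11 = -1·-266 + 2·150 + -1·-66 + -2·32 = 568
  a_12 = -1·568 + 2·-266 + -1·150 + -2·-66 = -1118
  a_13 = -1·-1118 + 2·568 + -1·-266 + -2·150 = 2220
  a_14 = -1·2220 + 2·-1118 + -1·568 + -2·-266 = -4492

-1,2,-1,-2 ; -4492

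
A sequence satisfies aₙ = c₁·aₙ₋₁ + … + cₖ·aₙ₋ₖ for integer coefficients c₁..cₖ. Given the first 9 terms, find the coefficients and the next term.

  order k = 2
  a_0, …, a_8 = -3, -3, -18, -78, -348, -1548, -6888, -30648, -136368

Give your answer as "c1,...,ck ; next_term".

4,2 ; -606768

  a_2 = 4·-3 + 2·-3 = -18
  a_3 = 4·-18 + 2·-3 = -78
  a_4 = 4·-78 + 2·-18 = -348
  a_5 = 4·-348 + 2·-78 = -1548
  a_6 = 4·-1548 + 2·-348 = -6888
  a_7 = 4·-6888 + 2·-1548 = -30648
  a_8 = 4·-30648 + 2·-6888 = -136368
  a_9 = 4·-136368 + 2·-30648 = -606768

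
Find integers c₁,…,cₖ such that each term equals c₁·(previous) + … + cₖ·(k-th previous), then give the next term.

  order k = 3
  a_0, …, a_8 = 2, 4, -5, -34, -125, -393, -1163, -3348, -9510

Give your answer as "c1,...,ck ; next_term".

  a_3 = 4·-5 + -3·4 + -1·2 = -34
  a_4 = 4·-34 + -3·-5 + -1·4 = -125
  a_5 = 4·-125 + -3·-34 + -1·-5 = -393
  a_6 = 4·-393 + -3·-125 + -1·-34 = -1163
  a_7 = 4·-1163 + -3·-393 + -1·-125 = -3348
  a_8 = 4·-3348 + -3·-1163 + -1·-393 = -9510
  a_9 = 4·-9510 + -3·-3348 + -1·-1163 = -26833

4,-3,-1 ; -26833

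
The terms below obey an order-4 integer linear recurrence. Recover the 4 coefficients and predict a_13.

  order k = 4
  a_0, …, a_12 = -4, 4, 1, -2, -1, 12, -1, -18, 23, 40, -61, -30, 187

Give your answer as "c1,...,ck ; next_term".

0,-1,2,2 ; -12

  a_4 = 0·-2 + -1·1 + 2·4 + 2·-4 = -1
  a_5 = 0·-1 + -1·-2 + 2·1 + 2·4 = 12
  a_6 = 0·12 + -1·-1 + 2·-2 + 2·1 = -1
  a_7 = 0·-1 + -1·12 + 2·-1 + 2·-2 = -18
  a_8 = 0·-18 + -1·-1 + 2·12 + 2·-1 = 23
  a_9 = 0·23 + -1·-18 + 2·-1 + 2·12 = 40
  a_10 = 0·40 + -1·23 + 2·-18 + 2·-1 = -61
  a_11 = 0·-61 + -1·40 + 2·23 + 2·-18 = -30
  a_12 = 0·-30 + -1·-61 + 2·40 + 2·23 = 187
  a_13 = 0·187 + -1·-30 + 2·-61 + 2·40 = -12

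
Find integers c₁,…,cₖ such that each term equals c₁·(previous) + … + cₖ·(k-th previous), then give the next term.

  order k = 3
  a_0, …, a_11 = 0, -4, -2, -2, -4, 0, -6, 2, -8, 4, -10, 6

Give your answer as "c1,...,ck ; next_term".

  a_3 = -1·-2 + 1·-4 + 1·0 = -2
  a_4 = -1·-2 + 1·-2 + 1·-4 = -4
  a_5 = -1·-4 + 1·-2 + 1·-2 = 0
  a_6 = -1·0 + 1·-4 + 1·-2 = -6
  a_7 = -1·-6 + 1·0 + 1·-4 = 2
  a_8 = -1·2 + 1·-6 + 1·0 = -8
  a_9 = -1·-8 + 1·2 + 1·-6 = 4
  a_10 = -1·4 + 1·-8 + 1·2 = -10
  a_11 = -1·-10 + 1·4 + 1·-8 = 6
  a_12 = -1·6 + 1·-10 + 1·4 = -12

-1,1,1 ; -12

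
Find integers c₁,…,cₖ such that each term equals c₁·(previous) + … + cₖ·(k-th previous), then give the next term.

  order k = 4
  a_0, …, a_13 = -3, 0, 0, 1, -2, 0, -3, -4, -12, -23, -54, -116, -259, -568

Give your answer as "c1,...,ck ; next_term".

  a_4 = 1·1 + 2·0 + 1·0 + 1·-3 = -2
  a_5 = 1·-2 + 2·1 + 1·0 + 1·0 = 0
  a_6 = 1·0 + 2·-2 + 1·1 + 1·0 = -3
  a_7 = 1·-3 + 2·0 + 1·-2 + 1·1 = -4
  a_8 = 1·-4 + 2·-3 + 1·0 + 1·-2 = -12
  a_9 = 1·-12 + 2·-4 + 1·-3 + 1·0 = -23
  a_10 = 1·-23 + 2·-12 + 1·-4 + 1·-3 = -54
  a_11 = 1·-54 + 2·-23 + 1·-12 + 1·-4 = -116
  a_12 = 1·-116 + 2·-54 + 1·-23 + 1·-12 = -259
  a_13 = 1·-259 + 2·-116 + 1·-54 + 1·-23 = -568
  a_14 = 1·-568 + 2·-259 + 1·-116 + 1·-54 = -1256

1,2,1,1 ; -1256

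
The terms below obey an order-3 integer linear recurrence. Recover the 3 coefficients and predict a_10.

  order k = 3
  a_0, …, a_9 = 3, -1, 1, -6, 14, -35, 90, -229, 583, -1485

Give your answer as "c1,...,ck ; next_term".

-2,1,-1 ; 3782

  a_3 = -2·1 + 1·-1 + -1·3 = -6
  a_4 = -2·-6 + 1·1 + -1·-1 = 14
  a_5 = -2·14 + 1·-6 + -1·1 = -35
  a_6 = -2·-35 + 1·14 + -1·-6 = 90
  a_7 = -2·90 + 1·-35 + -1·14 = -229
  a_8 = -2·-229 + 1·90 + -1·-35 = 583
  a_9 = -2·583 + 1·-229 + -1·90 = -1485
  a_10 = -2·-1485 + 1·583 + -1·-229 = 3782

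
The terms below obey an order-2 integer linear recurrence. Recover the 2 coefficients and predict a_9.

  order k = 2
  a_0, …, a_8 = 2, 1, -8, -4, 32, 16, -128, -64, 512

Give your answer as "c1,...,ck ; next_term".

0,-4 ; 256

  a_2 = 0·1 + -4·2 = -8
  a_3 = 0·-8 + -4·1 = -4
  a_4 = 0·-4 + -4·-8 = 32
  a_5 = 0·32 + -4·-4 = 16
  a_6 = 0·16 + -4·32 = -128
  a_7 = 0·-128 + -4·16 = -64
  a_8 = 0·-64 + -4·-128 = 512
  a_9 = 0·512 + -4·-64 = 256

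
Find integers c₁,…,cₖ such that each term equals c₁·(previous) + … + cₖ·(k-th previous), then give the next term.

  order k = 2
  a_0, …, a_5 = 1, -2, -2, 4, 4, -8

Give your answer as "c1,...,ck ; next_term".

  a_2 = 0·-2 + -2·1 = -2
  a_3 = 0·-2 + -2·-2 = 4
  a_4 = 0·4 + -2·-2 = 4
  a_5 = 0·4 + -2·4 = -8
  a_6 = 0·-8 + -2·4 = -8

0,-2 ; -8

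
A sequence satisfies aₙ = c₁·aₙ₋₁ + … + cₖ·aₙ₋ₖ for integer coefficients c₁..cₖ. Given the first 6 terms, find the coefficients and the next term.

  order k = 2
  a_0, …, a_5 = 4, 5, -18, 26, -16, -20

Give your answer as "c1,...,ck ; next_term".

-2,-2 ; 72

  a_2 = -2·5 + -2·4 = -18
  a_3 = -2·-18 + -2·5 = 26
  a_4 = -2·26 + -2·-18 = -16
  a_5 = -2·-16 + -2·26 = -20
  a_6 = -2·-20 + -2·-16 = 72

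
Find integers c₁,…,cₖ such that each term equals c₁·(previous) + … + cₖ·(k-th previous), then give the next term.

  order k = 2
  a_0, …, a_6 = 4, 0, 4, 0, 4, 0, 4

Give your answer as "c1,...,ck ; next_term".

  a_2 = 0·0 + 1·4 = 4
  a_3 = 0·4 + 1·0 = 0
  a_4 = 0·0 + 1·4 = 4
  a_5 = 0·4 + 1·0 = 0
  a_6 = 0·0 + 1·4 = 4
  a_7 = 0·4 + 1·0 = 0

0,1 ; 0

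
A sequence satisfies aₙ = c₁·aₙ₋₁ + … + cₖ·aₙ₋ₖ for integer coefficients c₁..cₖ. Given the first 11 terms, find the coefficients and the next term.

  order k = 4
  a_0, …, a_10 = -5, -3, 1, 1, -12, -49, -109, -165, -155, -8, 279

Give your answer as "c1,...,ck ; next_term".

  a_4 = 3·1 + -3·1 + -1·-3 + 3·-5 = -12
  a_5 = 3·-12 + -3·1 + -1·1 + 3·-3 = -49
  a_6 = 3·-49 + -3·-12 + -1·1 + 3·1 = -109
  a_7 = 3·-109 + -3·-49 + -1·-12 + 3·1 = -165
  a_8 = 3·-165 + -3·-109 + -1·-49 + 3·-12 = -155
  a_9 = 3·-155 + -3·-165 + -1·-109 + 3·-49 = -8
  a_10 = 3·-8 + -3·-155 + -1·-165 + 3·-109 = 279
  a_11 = 3·279 + -3·-8 + -1·-155 + 3·-165 = 521

3,-3,-1,3 ; 521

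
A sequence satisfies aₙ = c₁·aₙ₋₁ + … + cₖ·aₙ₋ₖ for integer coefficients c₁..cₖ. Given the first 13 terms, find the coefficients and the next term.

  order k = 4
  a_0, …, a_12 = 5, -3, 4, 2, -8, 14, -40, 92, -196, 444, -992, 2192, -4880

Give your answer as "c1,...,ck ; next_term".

  a_4 = -2·2 + 0·4 + -2·-3 + -2·5 = -8
  a_5 = -2·-8 + 0·2 + -2·4 + -2·-3 = 14
  a_6 = -2·14 + 0·-8 + -2·2 + -2·4 = -40
  a_7 = -2·-40 + 0·14 + -2·-8 + -2·2 = 92
  a_8 = -2·92 + 0·-40 + -2·14 + -2·-8 = -196
  a_9 = -2·-196 + 0·92 + -2·-40 + -2·14 = 444
  a_10 = -2·444 + 0·-196 + -2·92 + -2·-40 = -992
  a_11 = -2·-992 + 0·444 + -2·-196 + -2·92 = 2192
  a_12 = -2·2192 + 0·-992 + -2·444 + -2·-196 = -4880
  a_13 = -2·-4880 + 0·2192 + -2·-992 + -2·444 = 10856

-2,0,-2,-2 ; 10856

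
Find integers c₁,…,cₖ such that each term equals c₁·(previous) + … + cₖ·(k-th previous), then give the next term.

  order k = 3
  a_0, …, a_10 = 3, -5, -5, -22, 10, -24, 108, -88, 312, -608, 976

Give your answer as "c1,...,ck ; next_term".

  a_3 = 0·-5 + 2·-5 + -4·3 = -22
  a_4 = 0·-22 + 2·-5 + -4·-5 = 10
  a_5 = 0·10 + 2·-22 + -4·-5 = -24
  a_6 = 0·-24 + 2·10 + -4·-22 = 108
  a_7 = 0·108 + 2·-24 + -4·10 = -88
  a_8 = 0·-88 + 2·108 + -4·-24 = 312
  a_9 = 0·312 + 2·-88 + -4·108 = -608
  a_10 = 0·-608 + 2·312 + -4·-88 = 976
  a_11 = 0·976 + 2·-608 + -4·312 = -2464

0,2,-4 ; -2464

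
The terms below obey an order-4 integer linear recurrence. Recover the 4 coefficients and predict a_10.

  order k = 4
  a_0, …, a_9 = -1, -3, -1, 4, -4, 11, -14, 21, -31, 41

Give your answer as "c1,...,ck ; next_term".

  a_4 = -1·4 + 1·-1 + 0·-3 + -1·-1 = -4
  a_5 = -1·-4 + 1·4 + 0·-1 + -1·-3 = 11
  a_6 = -1·11 + 1·-4 + 0·4 + -1·-1 = -14
  a_7 = -1·-14 + 1·11 + 0·-4 + -1·4 = 21
  a_8 = -1·21 + 1·-14 + 0·11 + -1·-4 = -31
  a_9 = -1·-31 + 1·21 + 0·-14 + -1·11 = 41
  a_10 = -1·41 + 1·-31 + 0·21 + -1·-14 = -58

-1,1,0,-1 ; -58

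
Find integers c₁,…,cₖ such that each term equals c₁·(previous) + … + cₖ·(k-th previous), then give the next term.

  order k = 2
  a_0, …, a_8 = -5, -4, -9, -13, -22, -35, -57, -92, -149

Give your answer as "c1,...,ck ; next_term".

1,1 ; -241

  a_2 = 1·-4 + 1·-5 = -9
  a_3 = 1·-9 + 1·-4 = -13
  a_4 = 1·-13 + 1·-9 = -22
  a_5 = 1·-22 + 1·-13 = -35
  a_6 = 1·-35 + 1·-22 = -57
  a_7 = 1·-57 + 1·-35 = -92
  a_8 = 1·-92 + 1·-57 = -149
  a_9 = 1·-149 + 1·-92 = -241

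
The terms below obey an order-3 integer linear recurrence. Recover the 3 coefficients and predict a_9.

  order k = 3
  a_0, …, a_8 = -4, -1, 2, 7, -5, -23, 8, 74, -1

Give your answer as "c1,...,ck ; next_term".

0,-3,-1 ; -230

  a_3 = 0·2 + -3·-1 + -1·-4 = 7
  a_4 = 0·7 + -3·2 + -1·-1 = -5
  a_5 = 0·-5 + -3·7 + -1·2 = -23
  a_6 = 0·-23 + -3·-5 + -1·7 = 8
  a_7 = 0·8 + -3·-23 + -1·-5 = 74
  a_8 = 0·74 + -3·8 + -1·-23 = -1
  a_9 = 0·-1 + -3·74 + -1·8 = -230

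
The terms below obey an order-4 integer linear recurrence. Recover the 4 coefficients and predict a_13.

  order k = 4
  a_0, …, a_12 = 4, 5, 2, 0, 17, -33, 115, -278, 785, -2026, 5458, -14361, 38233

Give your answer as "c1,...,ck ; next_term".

  a_4 = -2·0 + 3·2 + 3·5 + -1·4 = 17
  a_5 = -2·17 + 3·0 + 3·2 + -1·5 = -33
  a_6 = -2·-33 + 3·17 + 3·0 + -1·2 = 115
  a_7 = -2·115 + 3·-33 + 3·17 + -1·0 = -278
  a_8 = -2·-278 + 3·115 + 3·-33 + -1·17 = 785
  a_9 = -2·785 + 3·-278 + 3·115 + -1·-33 = -2026
  a_10 = -2·-2026 + 3·785 + 3·-278 + -1·115 = 5458
  a_11 = -2·5458 + 3·-2026 + 3·785 + -1·-278 = -14361
  a_12 = -2·-14361 + 3·5458 + 3·-2026 + -1·785 = 38233
  a_13 = -2·38233 + 3·-14361 + 3·5458 + -1·-2026 = -101149

-2,3,3,-1 ; -101149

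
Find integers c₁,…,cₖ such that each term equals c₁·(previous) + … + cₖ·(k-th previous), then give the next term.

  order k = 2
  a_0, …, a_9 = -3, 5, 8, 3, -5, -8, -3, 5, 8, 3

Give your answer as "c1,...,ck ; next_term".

  a_2 = 1·5 + -1·-3 = 8
  a_3 = 1·8 + -1·5 = 3
  a_4 = 1·3 + -1·8 = -5
  a_5 = 1·-5 + -1·3 = -8
  a_6 = 1·-8 + -1·-5 = -3
  a_7 = 1·-3 + -1·-8 = 5
  a_8 = 1·5 + -1·-3 = 8
  a_9 = 1·8 + -1·5 = 3
  a_10 = 1·3 + -1·8 = -5

1,-1 ; -5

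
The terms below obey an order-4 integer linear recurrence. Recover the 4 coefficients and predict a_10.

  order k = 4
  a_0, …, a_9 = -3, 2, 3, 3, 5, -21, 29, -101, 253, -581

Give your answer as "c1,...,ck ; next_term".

-2,1,-2,-4 ; 1501

  a_4 = -2·3 + 1·3 + -2·2 + -4·-3 = 5
  a_5 = -2·5 + 1·3 + -2·3 + -4·2 = -21
  a_6 = -2·-21 + 1·5 + -2·3 + -4·3 = 29
  a_7 = -2·29 + 1·-21 + -2·5 + -4·3 = -101
  a_8 = -2·-101 + 1·29 + -2·-21 + -4·5 = 253
  a_9 = -2·253 + 1·-101 + -2·29 + -4·-21 = -581
  a_10 = -2·-581 + 1·253 + -2·-101 + -4·29 = 1501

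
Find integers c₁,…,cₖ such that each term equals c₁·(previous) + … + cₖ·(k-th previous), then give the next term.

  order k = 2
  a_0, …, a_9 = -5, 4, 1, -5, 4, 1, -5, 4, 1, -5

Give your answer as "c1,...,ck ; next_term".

-1,-1 ; 4

  a_2 = -1·4 + -1·-5 = 1
  a_3 = -1·1 + -1·4 = -5
  a_4 = -1·-5 + -1·1 = 4
  a_5 = -1·4 + -1·-5 = 1
  a_6 = -1·1 + -1·4 = -5
  a_7 = -1·-5 + -1·1 = 4
  a_8 = -1·4 + -1·-5 = 1
  a_9 = -1·1 + -1·4 = -5
  a_10 = -1·-5 + -1·1 = 4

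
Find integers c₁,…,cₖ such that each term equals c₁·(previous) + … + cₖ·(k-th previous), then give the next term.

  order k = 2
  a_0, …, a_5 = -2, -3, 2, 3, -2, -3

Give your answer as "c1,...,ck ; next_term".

  a_2 = 0·-3 + -1·-2 = 2
  a_3 = 0·2 + -1·-3 = 3
  a_4 = 0·3 + -1·2 = -2
  a_5 = 0·-2 + -1·3 = -3
  a_6 = 0·-3 + -1·-2 = 2

0,-1 ; 2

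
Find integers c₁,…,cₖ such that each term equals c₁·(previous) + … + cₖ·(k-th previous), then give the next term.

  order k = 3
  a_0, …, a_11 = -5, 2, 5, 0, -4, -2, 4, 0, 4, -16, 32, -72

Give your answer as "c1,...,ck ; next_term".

-2,0,-2 ; 176

  a_3 = -2·5 + 0·2 + -2·-5 = 0
  a_4 = -2·0 + 0·5 + -2·2 = -4
  a_5 = -2·-4 + 0·0 + -2·5 = -2
  a_6 = -2·-2 + 0·-4 + -2·0 = 4
  a_7 = -2·4 + 0·-2 + -2·-4 = 0
  a_8 = -2·0 + 0·4 + -2·-2 = 4
  a_9 = -2·4 + 0·0 + -2·4 = -16
  a_10 = -2·-16 + 0·4 + -2·0 = 32
  a_11 = -2·32 + 0·-16 + -2·4 = -72
  a_12 = -2·-72 + 0·32 + -2·-16 = 176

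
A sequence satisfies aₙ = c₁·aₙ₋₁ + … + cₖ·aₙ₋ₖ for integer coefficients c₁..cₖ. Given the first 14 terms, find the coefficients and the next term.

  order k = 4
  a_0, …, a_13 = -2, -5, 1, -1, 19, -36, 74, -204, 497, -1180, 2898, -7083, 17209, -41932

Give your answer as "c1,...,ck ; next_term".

-2,0,-3,-1 ; 102215

  a_4 = -2·-1 + 0·1 + -3·-5 + -1·-2 = 19
  a_5 = -2·19 + 0·-1 + -3·1 + -1·-5 = -36
  a_6 = -2·-36 + 0·19 + -3·-1 + -1·1 = 74
  a_7 = -2·74 + 0·-36 + -3·19 + -1·-1 = -204
  a_8 = -2·-204 + 0·74 + -3·-36 + -1·19 = 497
  a_9 = -2·497 + 0·-204 + -3·74 + -1·-36 = -1180
  a_10 = -2·-1180 + 0·497 + -3·-204 + -1·74 = 2898
  a_11 = -2·2898 + 0·-1180 + -3·497 + -1·-204 = -7083
  a_12 = -2·-7083 + 0·2898 + -3·-1180 + -1·497 = 17209
  a_13 = -2·17209 + 0·-7083 + -3·2898 + -1·-1180 = -41932
  a_14 = -2·-41932 + 0·17209 + -3·-7083 + -1·2898 = 102215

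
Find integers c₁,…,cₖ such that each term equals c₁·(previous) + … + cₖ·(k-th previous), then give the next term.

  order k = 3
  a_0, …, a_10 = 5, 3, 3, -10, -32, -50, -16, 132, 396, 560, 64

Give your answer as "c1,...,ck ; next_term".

  a_3 = 2·3 + -2·3 + -2·5 = -10
  a_4 = 2·-10 + -2·3 + -2·3 = -32
  a_5 = 2·-32 + -2·-10 + -2·3 = -50
  a_6 = 2·-50 + -2·-32 + -2·-10 = -16
  a_7 = 2·-16 + -2·-50 + -2·-32 = 132
  a_8 = 2·132 + -2·-16 + -2·-50 = 396
  a_9 = 2·396 + -2·132 + -2·-16 = 560
  a_10 = 2·560 + -2·396 + -2·132 = 64
  a_11 = 2·64 + -2·560 + -2·396 = -1784

2,-2,-2 ; -1784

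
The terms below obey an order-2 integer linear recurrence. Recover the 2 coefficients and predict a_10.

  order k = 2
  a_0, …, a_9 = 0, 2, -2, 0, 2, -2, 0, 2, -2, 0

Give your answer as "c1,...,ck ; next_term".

-1,-1 ; 2

  a_2 = -1·2 + -1·0 = -2
  a_3 = -1·-2 + -1·2 = 0
  a_4 = -1·0 + -1·-2 = 2
  a_5 = -1·2 + -1·0 = -2
  a_6 = -1·-2 + -1·2 = 0
  a_7 = -1·0 + -1·-2 = 2
  a_8 = -1·2 + -1·0 = -2
  a_9 = -1·-2 + -1·2 = 0
  a_10 = -1·0 + -1·-2 = 2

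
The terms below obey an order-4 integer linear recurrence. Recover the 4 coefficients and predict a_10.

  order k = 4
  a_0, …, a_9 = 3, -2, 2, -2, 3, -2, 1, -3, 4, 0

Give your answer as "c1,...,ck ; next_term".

0,-1,-1,1 ; 0

  a_4 = 0·-2 + -1·2 + -1·-2 + 1·3 = 3
  a_5 = 0·3 + -1·-2 + -1·2 + 1·-2 = -2
  a_6 = 0·-2 + -1·3 + -1·-2 + 1·2 = 1
  a_7 = 0·1 + -1·-2 + -1·3 + 1·-2 = -3
  a_8 = 0·-3 + -1·1 + -1·-2 + 1·3 = 4
  a_9 = 0·4 + -1·-3 + -1·1 + 1·-2 = 0
  a_10 = 0·0 + -1·4 + -1·-3 + 1·1 = 0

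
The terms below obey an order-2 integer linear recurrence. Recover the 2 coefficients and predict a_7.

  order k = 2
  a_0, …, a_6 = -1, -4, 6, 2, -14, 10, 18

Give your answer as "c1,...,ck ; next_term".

  a_2 = -1·-4 + -2·-1 = 6
  a_3 = -1·6 + -2·-4 = 2
  a_4 = -1·2 + -2·6 = -14
  a_5 = -1·-14 + -2·2 = 10
  a_6 = -1·10 + -2·-14 = 18
  a_7 = -1·18 + -2·10 = -38

-1,-2 ; -38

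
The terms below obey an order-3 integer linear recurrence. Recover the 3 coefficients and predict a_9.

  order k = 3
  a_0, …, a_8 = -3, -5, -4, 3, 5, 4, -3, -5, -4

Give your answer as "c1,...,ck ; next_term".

  a_3 = 0·-4 + 0·-5 + -1·-3 = 3
  a_4 = 0·3 + 0·-4 + -1·-5 = 5
  a_5 = 0·5 + 0·3 + -1·-4 = 4
  a_6 = 0·4 + 0·5 + -1·3 = -3
  a_7 = 0·-3 + 0·4 + -1·5 = -5
  a_8 = 0·-5 + 0·-3 + -1·4 = -4
  a_9 = 0·-4 + 0·-5 + -1·-3 = 3

0,0,-1 ; 3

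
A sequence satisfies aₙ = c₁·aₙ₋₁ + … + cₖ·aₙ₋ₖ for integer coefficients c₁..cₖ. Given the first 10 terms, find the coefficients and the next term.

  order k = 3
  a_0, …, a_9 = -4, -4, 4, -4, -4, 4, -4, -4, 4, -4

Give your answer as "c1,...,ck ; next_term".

0,0,1 ; -4

  a_3 = 0·4 + 0·-4 + 1·-4 = -4
  a_4 = 0·-4 + 0·4 + 1·-4 = -4
  a_5 = 0·-4 + 0·-4 + 1·4 = 4
  a_6 = 0·4 + 0·-4 + 1·-4 = -4
  a_7 = 0·-4 + 0·4 + 1·-4 = -4
  a_8 = 0·-4 + 0·-4 + 1·4 = 4
  a_9 = 0·4 + 0·-4 + 1·-4 = -4
  a_10 = 0·-4 + 0·4 + 1·-4 = -4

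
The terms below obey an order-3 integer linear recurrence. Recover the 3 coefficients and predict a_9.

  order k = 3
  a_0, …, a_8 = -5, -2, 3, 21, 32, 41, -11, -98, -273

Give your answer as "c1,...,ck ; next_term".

1,1,-4 ; -327

  a_3 = 1·3 + 1·-2 + -4·-5 = 21
  a_4 = 1·21 + 1·3 + -4·-2 = 32
  a_5 = 1·32 + 1·21 + -4·3 = 41
  a_6 = 1·41 + 1·32 + -4·21 = -11
  a_7 = 1·-11 + 1·41 + -4·32 = -98
  a_8 = 1·-98 + 1·-11 + -4·41 = -273
  a_9 = 1·-273 + 1·-98 + -4·-11 = -327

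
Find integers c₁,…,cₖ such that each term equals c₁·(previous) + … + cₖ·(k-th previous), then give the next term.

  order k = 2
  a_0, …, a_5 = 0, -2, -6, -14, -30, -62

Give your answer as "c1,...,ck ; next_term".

3,-2 ; -126

  a_2 = 3·-2 + -2·0 = -6
  a_3 = 3·-6 + -2·-2 = -14
  a_4 = 3·-14 + -2·-6 = -30
  a_5 = 3·-30 + -2·-14 = -62
  a_6 = 3·-62 + -2·-30 = -126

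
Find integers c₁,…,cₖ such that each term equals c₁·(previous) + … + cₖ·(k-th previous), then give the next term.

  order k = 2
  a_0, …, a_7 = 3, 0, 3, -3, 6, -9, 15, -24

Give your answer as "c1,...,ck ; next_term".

-1,1 ; 39

  a_2 = -1·0 + 1·3 = 3
  a_3 = -1·3 + 1·0 = -3
  a_4 = -1·-3 + 1·3 = 6
  a_5 = -1·6 + 1·-3 = -9
  a_6 = -1·-9 + 1·6 = 15
  a_7 = -1·15 + 1·-9 = -24
  a_8 = -1·-24 + 1·15 = 39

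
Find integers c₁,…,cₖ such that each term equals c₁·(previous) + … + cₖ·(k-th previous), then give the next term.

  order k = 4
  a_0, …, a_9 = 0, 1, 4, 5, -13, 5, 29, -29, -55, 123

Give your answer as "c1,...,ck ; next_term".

  a_4 = -1·5 + -2·4 + 0·1 + 2·0 = -13
  a_5 = -1·-13 + -2·5 + 0·4 + 2·1 = 5
  a_6 = -1·5 + -2·-13 + 0·5 + 2·4 = 29
  a_7 = -1·29 + -2·5 + 0·-13 + 2·5 = -29
  a_8 = -1·-29 + -2·29 + 0·5 + 2·-13 = -55
  a_9 = -1·-55 + -2·-29 + 0·29 + 2·5 = 123
  a_10 = -1·123 + -2·-55 + 0·-29 + 2·29 = 45

-1,-2,0,2 ; 45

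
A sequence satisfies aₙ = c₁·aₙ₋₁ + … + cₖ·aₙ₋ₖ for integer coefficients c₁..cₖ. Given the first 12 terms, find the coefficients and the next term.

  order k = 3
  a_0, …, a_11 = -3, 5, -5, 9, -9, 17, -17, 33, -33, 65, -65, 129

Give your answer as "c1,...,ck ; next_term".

-1,2,2 ; -129

  a_3 = -1·-5 + 2·5 + 2·-3 = 9
  a_4 = -1·9 + 2·-5 + 2·5 = -9
  a_5 = -1·-9 + 2·9 + 2·-5 = 17
  a_6 = -1·17 + 2·-9 + 2·9 = -17
  a_7 = -1·-17 + 2·17 + 2·-9 = 33
  a_8 = -1·33 + 2·-17 + 2·17 = -33
  a_9 = -1·-33 + 2·33 + 2·-17 = 65
  a_10 = -1·65 + 2·-33 + 2·33 = -65
  a_11 = -1·-65 + 2·65 + 2·-33 = 129
  a_12 = -1·129 + 2·-65 + 2·65 = -129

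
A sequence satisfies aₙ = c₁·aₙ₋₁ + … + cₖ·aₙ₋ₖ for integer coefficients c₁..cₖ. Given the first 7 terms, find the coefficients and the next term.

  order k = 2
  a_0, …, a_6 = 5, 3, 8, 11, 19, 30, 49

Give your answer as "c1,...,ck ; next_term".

  a_2 = 1·3 + 1·5 = 8
  a_3 = 1·8 + 1·3 = 11
  a_4 = 1·11 + 1·8 = 19
  a_5 = 1·19 + 1·11 = 30
  a_6 = 1·30 + 1·19 = 49
  a_7 = 1·49 + 1·30 = 79

1,1 ; 79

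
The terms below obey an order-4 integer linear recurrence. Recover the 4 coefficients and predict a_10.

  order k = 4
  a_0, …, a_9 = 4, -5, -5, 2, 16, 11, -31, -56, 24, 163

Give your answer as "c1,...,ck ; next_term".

  a_4 = 0·2 + -2·-5 + -2·-5 + -1·4 = 16
  a_5 = 0·16 + -2·2 + -2·-5 + -1·-5 = 11
  a_6 = 0·11 + -2·16 + -2·2 + -1·-5 = -31
  a_7 = 0·-31 + -2·11 + -2·16 + -1·2 = -56
  a_8 = 0·-56 + -2·-31 + -2·11 + -1·16 = 24
  a_9 = 0·24 + -2·-56 + -2·-31 + -1·11 = 163
  a_10 = 0·163 + -2·24 + -2·-56 + -1·-31 = 95

0,-2,-2,-1 ; 95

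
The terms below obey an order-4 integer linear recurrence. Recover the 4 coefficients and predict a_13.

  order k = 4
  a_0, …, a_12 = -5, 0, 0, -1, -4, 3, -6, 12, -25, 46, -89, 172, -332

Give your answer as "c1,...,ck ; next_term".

  a_4 = -1·-1 + 1·0 + -1·0 + 1·-5 = -4
  a_5 = -1·-4 + 1·-1 + -1·0 + 1·0 = 3
  a_6 = -1·3 + 1·-4 + -1·-1 + 1·0 = -6
  a_7 = -1·-6 + 1·3 + -1·-4 + 1·-1 = 12
  a_8 = -1·12 + 1·-6 + -1·3 + 1·-4 = -25
  a_9 = -1·-25 + 1·12 + -1·-6 + 1·3 = 46
  a_10 = -1·46 + 1·-25 + -1·12 + 1·-6 = -89
  a_11 = -1·-89 + 1·46 + -1·-25 + 1·12 = 172
  a_12 = -1·172 + 1·-89 + -1·46 + 1·-25 = -332
  a_13 = -1·-332 + 1·172 + -1·-89 + 1·46 = 639

-1,1,-1,1 ; 639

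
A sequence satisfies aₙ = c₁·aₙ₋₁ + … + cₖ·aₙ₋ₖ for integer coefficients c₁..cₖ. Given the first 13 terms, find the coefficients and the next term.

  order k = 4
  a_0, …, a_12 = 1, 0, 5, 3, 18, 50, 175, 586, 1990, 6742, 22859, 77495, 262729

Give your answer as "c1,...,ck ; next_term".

  a_4 = 3·3 + 2·5 + -2·0 + -1·1 = 18
  a_5 = 3·18 + 2·3 + -2·5 + -1·0 = 50
  a_6 = 3·50 + 2·18 + -2·3 + -1·5 = 175
  a_7 = 3·175 + 2·50 + -2·18 + -1·3 = 586
  a_8 = 3·586 + 2·175 + -2·50 + -1·18 = 1990
  a_9 = 3·1990 + 2·586 + -2·175 + -1·50 = 6742
  a_10 = 3·6742 + 2·1990 + -2·586 + -1·175 = 22859
  a_11 = 3·22859 + 2·6742 + -2·1990 + -1·586 = 77495
  a_12 = 3·77495 + 2·22859 + -2·6742 + -1·1990 = 262729
  a_13 = 3·262729 + 2·77495 + -2·22859 + -1·6742 = 890717

3,2,-2,-1 ; 890717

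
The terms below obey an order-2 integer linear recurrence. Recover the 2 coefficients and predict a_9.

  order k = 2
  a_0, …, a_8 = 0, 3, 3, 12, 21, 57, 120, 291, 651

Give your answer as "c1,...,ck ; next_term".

1,3 ; 1524

  a_2 = 1·3 + 3·0 = 3
  a_3 = 1·3 + 3·3 = 12
  a_4 = 1·12 + 3·3 = 21
  a_5 = 1·21 + 3·12 = 57
  a_6 = 1·57 + 3·21 = 120
  a_7 = 1·120 + 3·57 = 291
  a_8 = 1·291 + 3·120 = 651
  a_9 = 1·651 + 3·291 = 1524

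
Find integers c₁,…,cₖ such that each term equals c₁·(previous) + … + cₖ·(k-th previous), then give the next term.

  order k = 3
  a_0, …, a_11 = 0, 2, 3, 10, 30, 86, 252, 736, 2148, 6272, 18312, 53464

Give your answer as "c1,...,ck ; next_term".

2,2,2 ; 156096

  a_3 = 2·3 + 2·2 + 2·0 = 10
  a_4 = 2·10 + 2·3 + 2·2 = 30
  a_5 = 2·30 + 2·10 + 2·3 = 86
  a_6 = 2·86 + 2·30 + 2·10 = 252
  a_7 = 2·252 + 2·86 + 2·30 = 736
  a_8 = 2·736 + 2·252 + 2·86 = 2148
  a_9 = 2·2148 + 2·736 + 2·252 = 6272
  a_10 = 2·6272 + 2·2148 + 2·736 = 18312
  a_11 = 2·18312 + 2·6272 + 2·2148 = 53464
  a_12 = 2·53464 + 2·18312 + 2·6272 = 156096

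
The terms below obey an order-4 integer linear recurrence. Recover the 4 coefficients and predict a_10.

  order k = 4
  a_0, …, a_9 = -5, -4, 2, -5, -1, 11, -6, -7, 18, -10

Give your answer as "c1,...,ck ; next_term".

0,-1,1,-1 ; -19

  a_4 = 0·-5 + -1·2 + 1·-4 + -1·-5 = -1
  a_5 = 0·-1 + -1·-5 + 1·2 + -1·-4 = 11
  a_6 = 0·11 + -1·-1 + 1·-5 + -1·2 = -6
  a_7 = 0·-6 + -1·11 + 1·-1 + -1·-5 = -7
  a_8 = 0·-7 + -1·-6 + 1·11 + -1·-1 = 18
  a_9 = 0·18 + -1·-7 + 1·-6 + -1·11 = -10
  a_10 = 0·-10 + -1·18 + 1·-7 + -1·-6 = -19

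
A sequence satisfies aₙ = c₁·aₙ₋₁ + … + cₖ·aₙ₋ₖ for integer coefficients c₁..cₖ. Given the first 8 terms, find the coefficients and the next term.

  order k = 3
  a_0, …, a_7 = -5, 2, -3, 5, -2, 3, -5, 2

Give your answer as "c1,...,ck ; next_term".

  a_3 = 0·-3 + 0·2 + -1·-5 = 5
  a_4 = 0·5 + 0·-3 + -1·2 = -2
  a_5 = 0·-2 + 0·5 + -1·-3 = 3
  a_6 = 0·3 + 0·-2 + -1·5 = -5
  a_7 = 0·-5 + 0·3 + -1·-2 = 2
  a_8 = 0·2 + 0·-5 + -1·3 = -3

0,0,-1 ; -3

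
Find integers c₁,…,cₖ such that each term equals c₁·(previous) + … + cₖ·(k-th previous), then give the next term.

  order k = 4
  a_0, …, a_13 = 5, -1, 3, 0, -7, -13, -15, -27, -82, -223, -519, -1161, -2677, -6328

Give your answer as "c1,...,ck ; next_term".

  a_4 = 3·0 + -3·3 + 3·-1 + 1·5 = -7
  a_5 = 3·-7 + -3·0 + 3·3 + 1·-1 = -13
  a_6 = 3·-13 + -3·-7 + 3·0 + 1·3 = -15
  a_7 = 3·-15 + -3·-13 + 3·-7 + 1·0 = -27
  a_8 = 3·-27 + -3·-15 + 3·-13 + 1·-7 = -82
  a_9 = 3·-82 + -3·-27 + 3·-15 + 1·-13 = -223
  a_10 = 3·-223 + -3·-82 + 3·-27 + 1·-15 = -519
  a_11 = 3·-519 + -3·-223 + 3·-82 + 1·-27 = -1161
  a_12 = 3·-1161 + -3·-519 + 3·-223 + 1·-82 = -2677
  a_13 = 3·-2677 + -3·-1161 + 3·-519 + 1·-223 = -6328
  a_14 = 3·-6328 + -3·-2677 + 3·-1161 + 1·-519 = -14955

3,-3,3,1 ; -14955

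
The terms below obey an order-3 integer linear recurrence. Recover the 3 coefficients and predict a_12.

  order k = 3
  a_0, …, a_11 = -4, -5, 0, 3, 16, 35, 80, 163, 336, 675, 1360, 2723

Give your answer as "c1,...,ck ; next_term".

2,1,-2 ; 5456

  a_3 = 2·0 + 1·-5 + -2·-4 = 3
  a_4 = 2·3 + 1·0 + -2·-5 = 16
  a_5 = 2·16 + 1·3 + -2·0 = 35
  a_6 = 2·35 + 1·16 + -2·3 = 80
  a_7 = 2·80 + 1·35 + -2·16 = 163
  a_8 = 2·163 + 1·80 + -2·35 = 336
  a_9 = 2·336 + 1·163 + -2·80 = 675
  a_10 = 2·675 + 1·336 + -2·163 = 1360
  a_11 = 2·1360 + 1·675 + -2·336 = 2723
  a_12 = 2·2723 + 1·1360 + -2·675 = 5456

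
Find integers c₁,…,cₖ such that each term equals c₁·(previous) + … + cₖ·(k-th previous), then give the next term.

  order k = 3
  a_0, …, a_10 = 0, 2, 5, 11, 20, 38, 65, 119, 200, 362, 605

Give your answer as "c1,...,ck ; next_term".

1,3,-3 ; 1091

  a_3 = 1·5 + 3·2 + -3·0 = 11
  a_4 = 1·11 + 3·5 + -3·2 = 20
  a_5 = 1·20 + 3·11 + -3·5 = 38
  a_6 = 1·38 + 3·20 + -3·11 = 65
  a_7 = 1·65 + 3·38 + -3·20 = 119
  a_8 = 1·119 + 3·65 + -3·38 = 200
  a_9 = 1·200 + 3·119 + -3·65 = 362
  a_10 = 1·362 + 3·200 + -3·119 = 605
  a_11 = 1·605 + 3·362 + -3·200 = 1091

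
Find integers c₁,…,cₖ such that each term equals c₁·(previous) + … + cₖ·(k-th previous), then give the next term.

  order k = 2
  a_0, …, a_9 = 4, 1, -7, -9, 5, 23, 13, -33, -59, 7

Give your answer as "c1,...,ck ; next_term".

  a_2 = 1·1 + -2·4 = -7
  a_3 = 1·-7 + -2·1 = -9
  a_4 = 1·-9 + -2·-7 = 5
  a_5 = 1·5 + -2·-9 = 23
  a_6 = 1·23 + -2·5 = 13
  a_7 = 1·13 + -2·23 = -33
  a_8 = 1·-33 + -2·13 = -59
  a_9 = 1·-59 + -2·-33 = 7
  a_10 = 1·7 + -2·-59 = 125

1,-2 ; 125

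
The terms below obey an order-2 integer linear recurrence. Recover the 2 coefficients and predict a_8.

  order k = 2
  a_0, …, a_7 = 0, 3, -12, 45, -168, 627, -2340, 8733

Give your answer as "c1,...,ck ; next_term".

  a_2 = -4·3 + -1·0 = -12
  a_3 = -4·-12 + -1·3 = 45
  a_4 = -4·45 + -1·-12 = -168
  a_5 = -4·-168 + -1·45 = 627
  a_6 = -4·627 + -1·-168 = -2340
  a_7 = -4·-2340 + -1·627 = 8733
  a_8 = -4·8733 + -1·-2340 = -32592

-4,-1 ; -32592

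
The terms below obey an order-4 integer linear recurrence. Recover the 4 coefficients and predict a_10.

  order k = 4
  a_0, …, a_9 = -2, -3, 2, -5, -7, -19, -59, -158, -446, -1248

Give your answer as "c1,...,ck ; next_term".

2,2,1,-1 ; -3487

  a_4 = 2·-5 + 2·2 + 1·-3 + -1·-2 = -7
  a_5 = 2·-7 + 2·-5 + 1·2 + -1·-3 = -19
  a_6 = 2·-19 + 2·-7 + 1·-5 + -1·2 = -59
  a_7 = 2·-59 + 2·-19 + 1·-7 + -1·-5 = -158
  a_8 = 2·-158 + 2·-59 + 1·-19 + -1·-7 = -446
  a_9 = 2·-446 + 2·-158 + 1·-59 + -1·-19 = -1248
  a_10 = 2·-1248 + 2·-446 + 1·-158 + -1·-59 = -3487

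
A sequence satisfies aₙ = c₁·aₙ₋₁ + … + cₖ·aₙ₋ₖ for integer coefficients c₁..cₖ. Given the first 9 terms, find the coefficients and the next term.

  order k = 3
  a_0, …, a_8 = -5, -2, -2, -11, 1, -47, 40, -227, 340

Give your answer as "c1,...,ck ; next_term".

-1,4,1 ; -1208

  a_3 = -1·-2 + 4·-2 + 1·-5 = -11
  a_4 = -1·-11 + 4·-2 + 1·-2 = 1
  a_5 = -1·1 + 4·-11 + 1·-2 = -47
  a_6 = -1·-47 + 4·1 + 1·-11 = 40
  a_7 = -1·40 + 4·-47 + 1·1 = -227
  a_8 = -1·-227 + 4·40 + 1·-47 = 340
  a_9 = -1·340 + 4·-227 + 1·40 = -1208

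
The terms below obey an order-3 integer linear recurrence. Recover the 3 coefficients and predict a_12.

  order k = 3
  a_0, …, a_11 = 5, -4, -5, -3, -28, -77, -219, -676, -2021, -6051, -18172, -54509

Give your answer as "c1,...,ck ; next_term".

2,2,3 ; -163515

  a_3 = 2·-5 + 2·-4 + 3·5 = -3
  a_4 = 2·-3 + 2·-5 + 3·-4 = -28
  a_5 = 2·-28 + 2·-3 + 3·-5 = -77
  a_6 = 2·-77 + 2·-28 + 3·-3 = -219
  a_7 = 2·-219 + 2·-77 + 3·-28 = -676
  a_8 = 2·-676 + 2·-219 + 3·-77 = -2021
  a_9 = 2·-2021 + 2·-676 + 3·-219 = -6051
  a_10 = 2·-6051 + 2·-2021 + 3·-676 = -18172
  a_11 = 2·-18172 + 2·-6051 + 3·-2021 = -54509
  a_12 = 2·-54509 + 2·-18172 + 3·-6051 = -163515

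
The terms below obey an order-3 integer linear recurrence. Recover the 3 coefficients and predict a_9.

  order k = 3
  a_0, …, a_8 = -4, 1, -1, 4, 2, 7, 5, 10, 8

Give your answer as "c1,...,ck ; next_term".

  a_3 = 1·-1 + 1·1 + -1·-4 = 4
  a_4 = 1·4 + 1·-1 + -1·1 = 2
  a_5 = 1·2 + 1·4 + -1·-1 = 7
  a_6 = 1·7 + 1·2 + -1·4 = 5
  a_7 = 1·5 + 1·7 + -1·2 = 10
  a_8 = 1·10 + 1·5 + -1·7 = 8
  a_9 = 1·8 + 1·10 + -1·5 = 13

1,1,-1 ; 13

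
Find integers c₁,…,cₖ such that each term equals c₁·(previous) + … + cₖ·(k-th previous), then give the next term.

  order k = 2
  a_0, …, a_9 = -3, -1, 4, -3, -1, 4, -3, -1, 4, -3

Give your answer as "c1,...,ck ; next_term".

-1,-1 ; -1

  a_2 = -1·-1 + -1·-3 = 4
  a_3 = -1·4 + -1·-1 = -3
  a_4 = -1·-3 + -1·4 = -1
  a_5 = -1·-1 + -1·-3 = 4
  a_6 = -1·4 + -1·-1 = -3
  a_7 = -1·-3 + -1·4 = -1
  a_8 = -1·-1 + -1·-3 = 4
  a_9 = -1·4 + -1·-1 = -3
  a_10 = -1·-3 + -1·4 = -1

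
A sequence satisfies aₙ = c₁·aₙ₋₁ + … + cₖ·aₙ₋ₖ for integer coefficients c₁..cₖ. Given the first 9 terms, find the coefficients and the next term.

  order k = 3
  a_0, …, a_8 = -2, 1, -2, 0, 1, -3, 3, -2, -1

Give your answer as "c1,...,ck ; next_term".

  a_3 = -1·-2 + 0·1 + 1·-2 = 0
  a_4 = -1·0 + 0·-2 + 1·1 = 1
  a_5 = -1·1 + 0·0 + 1·-2 = -3
  a_6 = -1·-3 + 0·1 + 1·0 = 3
  a_7 = -1·3 + 0·-3 + 1·1 = -2
  a_8 = -1·-2 + 0·3 + 1·-3 = -1
  a_9 = -1·-1 + 0·-2 + 1·3 = 4

-1,0,1 ; 4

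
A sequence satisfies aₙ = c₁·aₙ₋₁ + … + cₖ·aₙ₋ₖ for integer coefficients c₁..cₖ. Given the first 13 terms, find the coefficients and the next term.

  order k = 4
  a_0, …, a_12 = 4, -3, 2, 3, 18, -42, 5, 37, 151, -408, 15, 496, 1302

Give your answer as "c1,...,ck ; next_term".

  a_4 = -1·3 + -2·2 + -3·-3 + 4·4 = 18
  a_5 = -1·18 + -2·3 + -3·2 + 4·-3 = -42
  a_6 = -1·-42 + -2·18 + -3·3 + 4·2 = 5
  a_7 = -1·5 + -2·-42 + -3·18 + 4·3 = 37
  a_8 = -1·37 + -2·5 + -3·-42 + 4·18 = 151
  a_9 = -1·151 + -2·37 + -3·5 + 4·-42 = -408
  a_10 = -1·-408 + -2·151 + -3·37 + 4·5 = 15
  a_11 = -1·15 + -2·-408 + -3·151 + 4·37 = 496
  a_12 = -1·496 + -2·15 + -3·-408 + 4·151 = 1302
  a_13 = -1·1302 + -2·496 + -3·15 + 4·-408 = -3971

-1,-2,-3,4 ; -3971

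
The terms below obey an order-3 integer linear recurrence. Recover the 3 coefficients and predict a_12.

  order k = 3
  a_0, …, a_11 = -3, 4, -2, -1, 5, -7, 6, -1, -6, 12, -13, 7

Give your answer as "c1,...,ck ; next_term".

  a_3 = -1·-2 + 0·4 + 1·-3 = -1
  a_4 = -1·-1 + 0·-2 + 1·4 = 5
  a_5 = -1·5 + 0·-1 + 1·-2 = -7
  a_6 = -1·-7 + 0·5 + 1·-1 = 6
  a_7 = -1·6 + 0·-7 + 1·5 = -1
  a_8 = -1·-1 + 0·6 + 1·-7 = -6
  a_9 = -1·-6 + 0·-1 + 1·6 = 12
  a_10 = -1·12 + 0·-6 + 1·-1 = -13
  a_11 = -1·-13 + 0·12 + 1·-6 = 7
  a_12 = -1·7 + 0·-13 + 1·12 = 5

-1,0,1 ; 5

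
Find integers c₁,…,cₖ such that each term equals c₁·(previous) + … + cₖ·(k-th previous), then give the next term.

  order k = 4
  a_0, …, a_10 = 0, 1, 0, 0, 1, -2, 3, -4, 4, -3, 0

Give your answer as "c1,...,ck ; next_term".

  a_4 = -1·0 + 1·0 + 1·1 + -1·0 = 1
  a_5 = -1·1 + 1·0 + 1·0 + -1·1 = -2
  a_6 = -1·-2 + 1·1 + 1·0 + -1·0 = 3
  a_7 = -1·3 + 1·-2 + 1·1 + -1·0 = -4
  a_8 = -1·-4 + 1·3 + 1·-2 + -1·1 = 4
  a_9 = -1·4 + 1·-4 + 1·3 + -1·-2 = -3
  a_10 = -1·-3 + 1·4 + 1·-4 + -1·3 = 0
  a_11 = -1·0 + 1·-3 + 1·4 + -1·-4 = 5

-1,1,1,-1 ; 5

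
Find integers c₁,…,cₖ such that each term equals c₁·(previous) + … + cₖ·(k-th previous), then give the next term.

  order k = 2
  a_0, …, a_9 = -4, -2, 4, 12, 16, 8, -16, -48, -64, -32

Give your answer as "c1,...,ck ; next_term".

  a_2 = 2·-2 + -2·-4 = 4
  a_3 = 2·4 + -2·-2 = 12
  a_4 = 2·12 + -2·4 = 16
  a_5 = 2·16 + -2·12 = 8
  a_6 = 2·8 + -2·16 = -16
  a_7 = 2·-16 + -2·8 = -48
  a_8 = 2·-48 + -2·-16 = -64
  a_9 = 2·-64 + -2·-48 = -32
  a_10 = 2·-32 + -2·-64 = 64

2,-2 ; 64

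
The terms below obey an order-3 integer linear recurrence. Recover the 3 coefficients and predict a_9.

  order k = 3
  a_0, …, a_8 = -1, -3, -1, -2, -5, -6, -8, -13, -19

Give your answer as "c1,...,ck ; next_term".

1,0,1 ; -27

  a_3 = 1·-1 + 0·-3 + 1·-1 = -2
  a_4 = 1·-2 + 0·-1 + 1·-3 = -5
  a_5 = 1·-5 + 0·-2 + 1·-1 = -6
  a_6 = 1·-6 + 0·-5 + 1·-2 = -8
  a_7 = 1·-8 + 0·-6 + 1·-5 = -13
  a_8 = 1·-13 + 0·-8 + 1·-6 = -19
  a_9 = 1·-19 + 0·-13 + 1·-8 = -27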